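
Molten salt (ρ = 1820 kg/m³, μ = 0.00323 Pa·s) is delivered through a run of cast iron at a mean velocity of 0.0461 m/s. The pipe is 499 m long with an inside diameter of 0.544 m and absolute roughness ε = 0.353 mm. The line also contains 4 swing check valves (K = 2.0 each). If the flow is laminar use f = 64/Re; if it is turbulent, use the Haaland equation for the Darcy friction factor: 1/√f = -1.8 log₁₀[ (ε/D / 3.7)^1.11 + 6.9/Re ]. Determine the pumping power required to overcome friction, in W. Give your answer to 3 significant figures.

Reynolds number Re = ρVD/μ = 1820 · 0.0461 · 0.544 / 0.00323 = 1.413e+04.
Re > 4000 → turbulent. Relative roughness ε/D = 0.000353/0.544 = 0.000649. Haaland: 1/√f = -1.8 log₁₀[(0.000649/3.7)^1.11 + 6.9/1.413e+04] = -1.8 log₁₀[6.77e-05 + 0.000488] = 5.859, so f = 0.02913.
Total minor-loss coefficient ΣK = 4·2 = 8.
ΔP = [f·L/D + ΣK]·(ρV²/2) = [0.02913·499/0.544 + 8]·(1820·0.0461²/2) = [26.72 + 8]·1.934 = 67.15 Pa.
Q = V·A = 0.0461·0.2324 = 0.01071 m³/s.
Pumping power P = QΔP = 0.01071·67.15 = 0.7195 W = 0.720 W.

P ≈ 0.720 W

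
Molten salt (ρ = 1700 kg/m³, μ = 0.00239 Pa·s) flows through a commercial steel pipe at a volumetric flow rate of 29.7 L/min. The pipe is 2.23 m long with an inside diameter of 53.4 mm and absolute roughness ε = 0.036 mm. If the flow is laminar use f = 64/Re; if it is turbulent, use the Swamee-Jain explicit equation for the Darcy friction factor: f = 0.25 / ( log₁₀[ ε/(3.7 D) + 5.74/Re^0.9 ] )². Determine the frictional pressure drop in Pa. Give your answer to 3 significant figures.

Q = 29.7 L/min = 29.7/60000 = 0.000495 m³/s.
Cross-sectional area A = πD²/4 = π(0.0534)²/4 = 0.00224 m²; mean velocity V = Q/A = 0.000495/0.00224 = 0.221 m/s.
Reynolds number Re = ρVD/μ = 1700 · 0.221 · 0.0534 / 0.00239 = 8395.
Re > 4000 → turbulent. Relative roughness ε/D = 3.6e-05/0.0534 = 0.000674. Swamee-Jain: f = 0.25/(log₁₀[0.000674/3.7 + 5.74/8395^0.9])² = 0.25/(log₁₀[0.000182 + 0.00169])² = 0.25/(-2.728)² = 0.03359.
Darcy-Weisbach: ΔP = f(L/D)(ρV²/2) = 0.03359·(2.23/0.0534)·(1700·0.221²/2) = 0.03359·41.76·41.52 = 58.24 Pa.

ΔP ≈ 58.2 Pa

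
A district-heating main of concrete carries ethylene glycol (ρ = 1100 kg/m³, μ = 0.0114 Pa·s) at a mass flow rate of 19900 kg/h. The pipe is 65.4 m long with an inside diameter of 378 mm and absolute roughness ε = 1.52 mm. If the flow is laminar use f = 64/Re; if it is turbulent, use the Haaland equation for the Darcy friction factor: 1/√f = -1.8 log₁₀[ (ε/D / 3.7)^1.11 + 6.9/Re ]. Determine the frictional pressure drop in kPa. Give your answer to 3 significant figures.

ΔP ≈ 0.00748 kPa

ṁ = 19900 kg/h = 19900/3600 = 5.528 kg/s.
A = πD²/4 = π(0.378)²/4 = 0.1122 m²; mean velocity V = ṁ/(ρA) = 5.528/(1100 · 0.1122) = 0.04478 m/s.
Reynolds number Re = ρVD/μ = 1100 · 0.04478 · 0.378 / 0.0114 = 1633.
Re < 2300 → laminar flow, so f = 64/Re = 64/1633 = 0.03918 (the turbulent correlation is not needed).
Darcy-Weisbach: ΔP = f(L/D)(ρV²/2) = 0.03918·(65.4/0.378)·(1100·0.04478²/2) = 0.03918·173·1.103 = 7.477 Pa.
ΔP = 7.477 Pa = 0.00748 kPa.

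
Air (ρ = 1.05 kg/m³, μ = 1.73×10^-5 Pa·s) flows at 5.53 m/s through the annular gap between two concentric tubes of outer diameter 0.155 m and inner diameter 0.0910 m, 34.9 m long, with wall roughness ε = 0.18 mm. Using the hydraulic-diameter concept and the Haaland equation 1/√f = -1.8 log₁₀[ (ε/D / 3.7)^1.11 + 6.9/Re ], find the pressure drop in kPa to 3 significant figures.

Hydraulic diameter D_h = 4A/P = D_o - D_i = 0.155 - 0.091 = 0.064 m.
Re = ρVD_h/μ = 1.05·5.53·0.064/1.73e-05 = 2.148e+04.
ε/D_h = 0.00018/0.064 = 0.00281; Haaland gives 1/√f = -1.8 log₁₀[0.000345+0.000321] = 5.718, so f = 0.03059.
ΔP = f(L/D_h)(ρV²/2) = 0.03059·34.9/0.064·16.05 = 267.8 Pa.
ΔP = 0.268 kPa.

ΔP ≈ 0.268 kPa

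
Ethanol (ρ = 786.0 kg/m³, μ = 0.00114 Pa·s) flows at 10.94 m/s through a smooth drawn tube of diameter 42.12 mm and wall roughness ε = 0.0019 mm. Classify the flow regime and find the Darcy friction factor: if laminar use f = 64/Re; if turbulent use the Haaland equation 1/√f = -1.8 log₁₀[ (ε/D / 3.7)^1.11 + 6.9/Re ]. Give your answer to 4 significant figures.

f ≈ 0.01460

Re = ρVD/μ = 786·10.94·0.04212/0.00114 = 3.177e+05.
Re > 4000 → turbulent. ε/D = 1.9e-06/0.04212 = 4.51e-05; Haaland: 1/√f = -1.8 log₁₀[3.51e-06 + 2.17e-05] = 8.277, so f = 0.0146.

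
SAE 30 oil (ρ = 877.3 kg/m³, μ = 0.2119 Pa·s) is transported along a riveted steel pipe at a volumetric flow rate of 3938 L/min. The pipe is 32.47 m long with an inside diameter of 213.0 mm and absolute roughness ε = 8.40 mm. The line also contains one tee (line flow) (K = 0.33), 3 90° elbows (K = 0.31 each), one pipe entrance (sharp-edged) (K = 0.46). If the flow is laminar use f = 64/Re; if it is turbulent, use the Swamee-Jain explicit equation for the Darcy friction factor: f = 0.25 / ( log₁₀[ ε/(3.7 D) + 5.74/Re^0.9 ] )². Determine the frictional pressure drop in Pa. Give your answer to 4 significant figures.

Q = 3938 L/min = 3938/60000 = 0.06563 m³/s.
Cross-sectional area A = πD²/4 = π(0.213)²/4 = 0.03563 m²; mean velocity V = Q/A = 0.06563/0.03563 = 1.842 m/s.
Reynolds number Re = ρVD/μ = 877.3 · 1.842 · 0.213 / 0.212 = 1624.
Re < 2300 → laminar flow, so f = 64/Re = 64/1624 = 0.0394 (the turbulent correlation is not needed).
Total minor-loss coefficient ΣK = 1·0.33 + 3·0.31 + 1·0.46 = 1.72.
ΔP = [f·L/D + ΣK]·(ρV²/2) = [0.0394·32.47/0.213 + 1.72]·(877.3·1.842²/2) = [6.006 + 1.72]·1488 = 1.15e+04 Pa.

ΔP ≈ 11500 Pa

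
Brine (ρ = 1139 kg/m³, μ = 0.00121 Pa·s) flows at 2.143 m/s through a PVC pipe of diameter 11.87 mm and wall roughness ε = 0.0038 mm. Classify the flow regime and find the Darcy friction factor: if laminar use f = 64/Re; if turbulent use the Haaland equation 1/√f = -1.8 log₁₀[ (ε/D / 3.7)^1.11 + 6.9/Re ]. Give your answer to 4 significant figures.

Re = ρVD/μ = 1139·2.143·0.01187/0.00121 = 2.394e+04.
Re > 4000 → turbulent. ε/D = 3.8e-06/0.01187 = 0.00032; Haaland: 1/√f = -1.8 log₁₀[3.09e-05 + 0.000288] = 6.293, so f = 0.02525.

f ≈ 0.02525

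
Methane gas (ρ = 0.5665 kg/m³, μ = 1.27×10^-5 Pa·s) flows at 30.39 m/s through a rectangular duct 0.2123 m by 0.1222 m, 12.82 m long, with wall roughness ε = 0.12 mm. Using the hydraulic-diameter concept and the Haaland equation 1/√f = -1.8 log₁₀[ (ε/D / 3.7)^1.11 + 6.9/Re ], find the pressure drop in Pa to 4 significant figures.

Hydraulic diameter D_h = 4A/P = 4·(0.2123·0.1222)/(2·(0.2123+0.1222)) = 0.1038/0.669 = 0.1551 m.
Re = ρVD_h/μ = 0.5665·30.39·0.1551/1.27e-05 = 2.103e+05.
ε/D_h = 0.00012/0.1551 = 0.000774; Haaland gives 1/√f = -1.8 log₁₀[8.23e-05+3.28e-05] = 7.09, so f = 0.01989.
ΔP = f(L/D_h)(ρV²/2) = 0.01989·12.82/0.1551·261.6 = 430.1 Pa.

ΔP ≈ 430.1 Pa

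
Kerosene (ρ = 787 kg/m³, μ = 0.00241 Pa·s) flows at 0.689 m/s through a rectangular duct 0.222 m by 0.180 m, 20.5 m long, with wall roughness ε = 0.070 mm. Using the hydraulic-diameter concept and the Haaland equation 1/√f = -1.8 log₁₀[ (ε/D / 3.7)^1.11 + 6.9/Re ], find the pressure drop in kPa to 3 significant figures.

ΔP ≈ 0.429 kPa

Hydraulic diameter D_h = 4A/P = 4·(0.222·0.18)/(2·(0.222+0.18)) = 0.1598/0.804 = 0.1988 m.
Re = ρVD_h/μ = 787·0.689·0.1988/0.00241 = 4.473e+04.
ε/D_h = 7e-05/0.1988 = 0.000352; Haaland gives 1/√f = -1.8 log₁₀[3.44e-05+0.000154] = 6.704, so f = 0.02225.
ΔP = f(L/D_h)(ρV²/2) = 0.02225·20.5/0.1988·186.8 = 428.6 Pa.
ΔP = 0.429 kPa.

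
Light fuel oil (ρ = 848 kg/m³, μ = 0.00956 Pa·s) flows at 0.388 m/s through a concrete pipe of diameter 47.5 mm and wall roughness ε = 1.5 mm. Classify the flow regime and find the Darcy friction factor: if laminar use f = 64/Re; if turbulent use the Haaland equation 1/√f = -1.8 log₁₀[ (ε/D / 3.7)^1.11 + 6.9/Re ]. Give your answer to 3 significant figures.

f ≈ 0.0391

Re = ρVD/μ = 848·0.388·0.0475/0.00956 = 1635.
Re < 2300 → laminar, so f = 64/Re = 0.03915 (roughness is irrelevant in laminar flow).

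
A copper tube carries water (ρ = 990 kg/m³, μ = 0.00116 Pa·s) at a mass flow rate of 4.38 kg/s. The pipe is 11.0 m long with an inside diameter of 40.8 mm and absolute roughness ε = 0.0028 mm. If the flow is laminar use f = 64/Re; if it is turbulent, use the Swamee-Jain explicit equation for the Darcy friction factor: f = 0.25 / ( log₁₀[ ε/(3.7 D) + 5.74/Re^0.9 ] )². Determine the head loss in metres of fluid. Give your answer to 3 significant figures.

h_f ≈ 2.79 m

A = πD²/4 = π(0.0408)²/4 = 0.001307 m²; mean velocity V = ṁ/(ρA) = 4.38/(990 · 0.001307) = 3.384 m/s.
Reynolds number Re = ρVD/μ = 990 · 3.384 · 0.0408 / 0.00116 = 1.178e+05.
Re > 4000 → turbulent. Relative roughness ε/D = 2.8e-06/0.0408 = 6.86e-05. Swamee-Jain: f = 0.25/(log₁₀[6.86e-05/3.7 + 5.74/1.178e+05^0.9])² = 0.25/(log₁₀[1.85e-05 + 0.000157])² = 0.25/(-3.757)² = 0.01772.
Darcy-Weisbach: ΔP = f(L/D)(ρV²/2) = 0.01772·(11/0.0408)·(990·3.384²/2) = 0.01772·269.6·5668 = 2.707e+04 Pa.
Head loss h_f = ΔP/(ρg) = 2.707e+04/(990·9.81) = 2.79 m.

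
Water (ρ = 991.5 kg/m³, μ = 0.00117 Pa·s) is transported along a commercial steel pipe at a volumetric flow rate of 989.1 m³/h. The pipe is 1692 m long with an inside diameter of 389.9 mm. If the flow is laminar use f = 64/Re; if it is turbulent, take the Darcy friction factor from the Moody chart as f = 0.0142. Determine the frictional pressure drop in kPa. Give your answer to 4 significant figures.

ΔP ≈ 161.8 kPa

Q = 989.1 m³/h = 989.1/3600 = 0.2747 m³/s.
Cross-sectional area A = πD²/4 = π(0.3899)²/4 = 0.1194 m²; mean velocity V = Q/A = 0.2747/0.1194 = 2.301 m/s.
Reynolds number Re = ρVD/μ = 991.5 · 2.301 · 0.3899 / 0.00117 = 7.603e+05.
Re > 4000 → turbulent; use the Moody-chart value f = 0.0142.
Darcy-Weisbach: ΔP = f(L/D)(ρV²/2) = 0.0142·(1692/0.3899)·(991.5·2.301²/2) = 0.0142·4340·2625 = 1.618e+05 Pa.
ΔP = 1.618e+05 Pa = 161.8 kPa.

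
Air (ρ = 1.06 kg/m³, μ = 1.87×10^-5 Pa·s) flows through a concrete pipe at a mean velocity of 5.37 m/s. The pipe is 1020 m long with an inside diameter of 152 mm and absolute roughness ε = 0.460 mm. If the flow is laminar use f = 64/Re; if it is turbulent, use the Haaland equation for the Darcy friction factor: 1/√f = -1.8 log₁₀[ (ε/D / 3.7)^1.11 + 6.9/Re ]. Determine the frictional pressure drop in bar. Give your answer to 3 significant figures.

Reynolds number Re = ρVD/μ = 1.06 · 5.37 · 0.152 / 1.87e-05 = 4.627e+04.
Re > 4000 → turbulent. Relative roughness ε/D = 0.00046/0.152 = 0.00303. Haaland: 1/√f = -1.8 log₁₀[(0.00303/3.7)^1.11 + 6.9/4.627e+04] = -1.8 log₁₀[0.000374 + 0.000149] = 5.906, so f = 0.02867.
Darcy-Weisbach: ΔP = f(L/D)(ρV²/2) = 0.02867·(1020/0.152)·(1.06·5.37²/2) = 0.02867·6711·15.28 = 2940 Pa.
ΔP = 2940 Pa = 0.0294 bar.

ΔP ≈ 0.0294 bar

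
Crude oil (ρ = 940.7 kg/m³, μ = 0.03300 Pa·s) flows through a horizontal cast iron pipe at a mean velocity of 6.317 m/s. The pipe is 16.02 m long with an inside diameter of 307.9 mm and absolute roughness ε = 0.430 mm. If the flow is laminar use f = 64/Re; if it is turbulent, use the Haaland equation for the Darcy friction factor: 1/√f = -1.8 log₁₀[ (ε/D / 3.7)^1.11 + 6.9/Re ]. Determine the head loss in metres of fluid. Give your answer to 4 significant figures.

h_f ≈ 2.594 m

Reynolds number Re = ρVD/μ = 940.7 · 6.317 · 0.3079 / 0.033 = 5.544e+04.
Re > 4000 → turbulent. Relative roughness ε/D = 0.00043/0.3079 = 0.0014. Haaland: 1/√f = -1.8 log₁₀[(0.0014/3.7)^1.11 + 6.9/5.544e+04] = -1.8 log₁₀[0.000159 + 0.000124] = 6.387, so f = 0.02452.
Darcy-Weisbach: ΔP = f(L/D)(ρV²/2) = 0.02452·(16.02/0.3079)·(940.7·6.317²/2) = 0.02452·52.03·1.877e+04 = 2.394e+04 Pa.
Head loss h_f = ΔP/(ρg) = 2.394e+04/(940.7·9.81) = 2.594 m.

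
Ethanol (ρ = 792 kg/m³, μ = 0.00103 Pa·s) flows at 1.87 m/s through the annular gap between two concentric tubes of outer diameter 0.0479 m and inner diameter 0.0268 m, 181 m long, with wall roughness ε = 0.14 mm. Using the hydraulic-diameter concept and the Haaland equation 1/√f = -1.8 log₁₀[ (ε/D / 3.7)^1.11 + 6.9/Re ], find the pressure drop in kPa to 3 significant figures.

ΔP ≈ 421 kPa

Hydraulic diameter D_h = 4A/P = D_o - D_i = 0.0479 - 0.0268 = 0.0211 m.
Re = ρVD_h/μ = 792·1.87·0.0211/0.00103 = 3.034e+04.
ε/D_h = 0.00014/0.0211 = 0.00664; Haaland gives 1/√f = -1.8 log₁₀[0.000894+0.000227] = 5.31, so f = 0.03546.
ΔP = f(L/D_h)(ρV²/2) = 0.03546·181/0.0211·1385 = 4.213e+05 Pa.
ΔP = 421 kPa.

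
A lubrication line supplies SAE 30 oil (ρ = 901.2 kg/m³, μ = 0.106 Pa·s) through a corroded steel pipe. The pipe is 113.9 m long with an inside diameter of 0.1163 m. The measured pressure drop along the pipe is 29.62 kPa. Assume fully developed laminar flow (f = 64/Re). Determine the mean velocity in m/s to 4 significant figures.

V ≈ 1.037 m/s

For laminar flow, f = 64/Re with Re = ρVD/μ, so Darcy-Weisbach reduces to ΔP = 32μLV/D². Solving for V: V = ΔP·D²/(32μL) = 2.962e+04·(0.1163)²/(32·0.106·113.9) = 1.037 m/s.
Check: Re = ρVD/μ = 901.2·1.037·0.1163/0.106 = 1025 < 2300, so the laminar assumption holds.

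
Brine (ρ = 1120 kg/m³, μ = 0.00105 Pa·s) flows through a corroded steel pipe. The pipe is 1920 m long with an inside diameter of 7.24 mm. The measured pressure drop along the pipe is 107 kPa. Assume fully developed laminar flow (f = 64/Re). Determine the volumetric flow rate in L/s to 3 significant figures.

For laminar flow, f = 64/Re with Re = ρVD/μ, so Darcy-Weisbach reduces to ΔP = 32μLV/D². Solving for V: V = ΔP·D²/(32μL) = 1.07e+05·(0.00724)²/(32·0.00105·1920) = 0.08694 m/s.
Check: Re = ρVD/μ = 1120·0.08694·0.00724/0.00105 = 671.4 < 2300, so the laminar assumption holds.
Q = V·A = 0.08694·(π/4·0.00724²) = 3.579e-06 m³/s = 0.00358 L/s.

Q ≈ 0.00358 L/s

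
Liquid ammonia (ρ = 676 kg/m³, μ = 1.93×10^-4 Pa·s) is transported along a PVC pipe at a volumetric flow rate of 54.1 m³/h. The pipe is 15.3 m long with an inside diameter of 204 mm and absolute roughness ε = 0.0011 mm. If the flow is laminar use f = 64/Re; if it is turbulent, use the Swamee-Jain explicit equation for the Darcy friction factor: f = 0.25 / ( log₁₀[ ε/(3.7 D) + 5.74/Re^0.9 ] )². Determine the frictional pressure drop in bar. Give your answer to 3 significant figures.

Q = 54.1 m³/h = 54.1/3600 = 0.01503 m³/s.
Cross-sectional area A = πD²/4 = π(0.204)²/4 = 0.03269 m²; mean velocity V = Q/A = 0.01503/0.03269 = 0.4598 m/s.
Reynolds number Re = ρVD/μ = 676 · 0.4598 · 0.204 / 0.000193 = 3.285e+05.
Re > 4000 → turbulent. Relative roughness ε/D = 1.1e-06/0.204 = 5.39e-06. Swamee-Jain: f = 0.25/(log₁₀[5.39e-06/3.7 + 5.74/3.285e+05^0.9])² = 0.25/(log₁₀[1.46e-06 + 6.22e-05])² = 0.25/(-4.196)² = 0.0142.
Darcy-Weisbach: ΔP = f(L/D)(ρV²/2) = 0.0142·(15.3/0.204)·(676·0.4598²/2) = 0.0142·75·71.45 = 76.09 Pa.
ΔP = 76.09 Pa = 7.61×10^-4 bar.

ΔP ≈ 7.61×10^-4 bar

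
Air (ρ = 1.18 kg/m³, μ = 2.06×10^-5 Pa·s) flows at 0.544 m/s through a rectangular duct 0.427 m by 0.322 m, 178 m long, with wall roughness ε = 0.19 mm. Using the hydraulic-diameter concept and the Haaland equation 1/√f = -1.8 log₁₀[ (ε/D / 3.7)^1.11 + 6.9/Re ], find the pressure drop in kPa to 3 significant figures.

Hydraulic diameter D_h = 4A/P = 4·(0.427·0.322)/(2·(0.427+0.322)) = 0.55/1.498 = 0.3671 m.
Re = ρVD_h/μ = 1.18·0.544·0.3671/2.06e-05 = 1.144e+04.
ε/D_h = 0.00019/0.3671 = 0.000518; Haaland gives 1/√f = -1.8 log₁₀[5.27e-05+0.000603] = 5.73, so f = 0.03046.
ΔP = f(L/D_h)(ρV²/2) = 0.03046·178/0.3671·0.1746 = 2.578 Pa.
ΔP = 0.00258 kPa.

ΔP ≈ 0.00258 kPa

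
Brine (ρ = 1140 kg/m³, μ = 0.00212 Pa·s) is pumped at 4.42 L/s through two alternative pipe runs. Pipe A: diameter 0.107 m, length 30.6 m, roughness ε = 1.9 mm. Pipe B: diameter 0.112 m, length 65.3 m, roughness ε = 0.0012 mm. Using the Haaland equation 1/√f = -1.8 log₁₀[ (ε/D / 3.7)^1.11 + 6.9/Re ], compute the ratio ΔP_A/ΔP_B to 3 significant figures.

ΔP_A/ΔP_B ≈ 1.18

Pipe A: V = Q/A = 0.00442/0.008992 = 0.4915 m/s; Re = 2.828e+04; ε/D = 0.0178; Haaland → f = 0.04799; ΔP_A = f(L/D)(ρV²/2) = 1890 Pa.
Pipe B: V = Q/A = 0.00442/0.009852 = 0.4486 m/s; Re = 2.702e+04; ε/D = 1.07e-05; Haaland → f = 0.02393; ΔP_B = f(L/D)(ρV²/2) = 1600 Pa.
ΔP_A/ΔP_B = 1890/1600 = 1.18.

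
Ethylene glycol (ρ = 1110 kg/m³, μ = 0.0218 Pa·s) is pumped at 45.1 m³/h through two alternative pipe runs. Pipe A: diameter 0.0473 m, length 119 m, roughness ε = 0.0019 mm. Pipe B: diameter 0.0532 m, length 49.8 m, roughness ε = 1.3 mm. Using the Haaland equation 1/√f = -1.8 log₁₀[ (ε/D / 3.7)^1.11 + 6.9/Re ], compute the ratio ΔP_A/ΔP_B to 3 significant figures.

Pipe A: V = Q/A = 0.01253/0.001757 = 7.13 m/s; Re = 1.717e+04; ε/D = 4.02e-05; Haaland → f = 0.02682; ΔP_A = f(L/D)(ρV²/2) = 1.903e+06 Pa.
Pipe B: V = Q/A = 0.01253/0.002223 = 5.636 m/s; Re = 1.527e+04; ε/D = 0.0244; Haaland → f = 0.05489; ΔP_B = f(L/D)(ρV²/2) = 9.058e+05 Pa.
ΔP_A/ΔP_B = 1.903e+06/9.058e+05 = 2.10.

ΔP_A/ΔP_B ≈ 2.10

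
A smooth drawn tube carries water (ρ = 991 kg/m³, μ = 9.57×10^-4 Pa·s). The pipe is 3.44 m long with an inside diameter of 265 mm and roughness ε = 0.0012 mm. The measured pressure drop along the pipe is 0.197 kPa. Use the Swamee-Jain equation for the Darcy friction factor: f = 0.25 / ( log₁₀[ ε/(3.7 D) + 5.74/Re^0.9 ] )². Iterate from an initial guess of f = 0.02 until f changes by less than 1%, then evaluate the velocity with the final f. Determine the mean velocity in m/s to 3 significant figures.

Rearranging Darcy-Weisbach: V = √(2·ΔP·D/(f·L·ρ)). With ε/D = 1.2e-06/0.265 = 4.53e-06, iterate starting from f = 0.02:
  f = 0.02 → V = √(2·197·0.265/(0.02·3.44·991)) = 1.237 m/s; Re = ρVD/μ = 3.396e+05; f → 0.0141
  f = 0.0141 → V = 1.474 m/s; Re = 4.044e+05; f → 0.01367
  f = 0.01367 → V = 1.497 m/s; Re = 4.108e+05; f → 0.01363
Converged (Δf/f < 1%). With the final f = 0.01363: V = √(2·197·0.265/(0.01363·3.44·991)) = 1.499 m/s.

V ≈ 1.50 m/s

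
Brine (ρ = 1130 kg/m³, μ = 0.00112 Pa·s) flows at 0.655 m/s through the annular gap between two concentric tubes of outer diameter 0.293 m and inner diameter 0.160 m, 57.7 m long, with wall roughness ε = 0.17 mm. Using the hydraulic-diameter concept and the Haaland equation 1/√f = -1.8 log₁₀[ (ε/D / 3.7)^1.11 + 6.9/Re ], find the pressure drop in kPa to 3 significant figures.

ΔP ≈ 2.43 kPa

Hydraulic diameter D_h = 4A/P = D_o - D_i = 0.293 - 0.16 = 0.133 m.
Re = ρVD_h/μ = 1130·0.655·0.133/0.00112 = 8.789e+04.
ε/D_h = 0.00017/0.133 = 0.00128; Haaland gives 1/√f = -1.8 log₁₀[0.000144+7.85e-05] = 6.576, so f = 0.02313.
ΔP = f(L/D_h)(ρV²/2) = 0.02313·57.7/0.133·242.4 = 2432 Pa.
ΔP = 2.43 kPa.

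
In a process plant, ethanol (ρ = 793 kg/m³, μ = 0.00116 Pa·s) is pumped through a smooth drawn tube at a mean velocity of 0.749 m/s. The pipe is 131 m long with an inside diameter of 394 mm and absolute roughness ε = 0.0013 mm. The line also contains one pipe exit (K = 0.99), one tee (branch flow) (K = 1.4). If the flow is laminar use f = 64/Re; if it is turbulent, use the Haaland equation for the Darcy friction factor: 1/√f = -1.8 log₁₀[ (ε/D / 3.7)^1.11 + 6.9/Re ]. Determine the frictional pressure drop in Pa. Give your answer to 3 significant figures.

Reynolds number Re = ρVD/μ = 793 · 0.749 · 0.394 / 0.00116 = 2.017e+05.
Re > 4000 → turbulent. Relative roughness ε/D = 1.3e-06/0.394 = 3.3e-06. Haaland: 1/√f = -1.8 log₁₀[(3.3e-06/3.7)^1.11 + 6.9/2.017e+05] = -1.8 log₁₀[1.93e-07 + 3.42e-05] = 8.034, so f = 0.01549.
Total minor-loss coefficient ΣK = 1·0.99 + 1·1.4 = 2.39.
ΔP = [f·L/D + ΣK]·(ρV²/2) = [0.01549·131/0.394 + 2.39]·(793·0.749²/2) = [5.151 + 2.39]·222.4 = 1677 Pa.

ΔP ≈ 1680 Pa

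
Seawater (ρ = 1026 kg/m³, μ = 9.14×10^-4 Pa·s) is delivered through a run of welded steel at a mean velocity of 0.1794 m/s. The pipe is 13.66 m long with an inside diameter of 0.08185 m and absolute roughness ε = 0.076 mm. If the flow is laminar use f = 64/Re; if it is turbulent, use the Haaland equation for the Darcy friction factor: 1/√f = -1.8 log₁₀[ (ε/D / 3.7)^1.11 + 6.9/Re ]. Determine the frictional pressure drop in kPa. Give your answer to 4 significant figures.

ΔP ≈ 0.07883 kPa

Reynolds number Re = ρVD/μ = 1026 · 0.1794 · 0.08185 / 0.000914 = 1.648e+04.
Re > 4000 → turbulent. Relative roughness ε/D = 7.6e-05/0.08185 = 0.000929. Haaland: 1/√f = -1.8 log₁₀[(0.000929/3.7)^1.11 + 6.9/1.648e+04] = -1.8 log₁₀[0.000101 + 0.000419] = 5.912, so f = 0.02861.
Darcy-Weisbach: ΔP = f(L/D)(ρV²/2) = 0.02861·(13.66/0.08185)·(1026·0.1794²/2) = 0.02861·166.9·16.51 = 78.83 Pa.
ΔP = 78.83 Pa = 0.07883 kPa.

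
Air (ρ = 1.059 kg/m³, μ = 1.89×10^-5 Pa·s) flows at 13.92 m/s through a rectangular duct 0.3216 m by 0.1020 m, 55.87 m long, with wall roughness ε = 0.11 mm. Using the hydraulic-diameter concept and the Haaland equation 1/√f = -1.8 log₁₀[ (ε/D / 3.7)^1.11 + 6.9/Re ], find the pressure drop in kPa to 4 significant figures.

ΔP ≈ 0.7590 kPa

Hydraulic diameter D_h = 4A/P = 4·(0.3216·0.102)/(2·(0.3216+0.102)) = 0.1312/0.8472 = 0.1549 m.
Re = ρVD_h/μ = 1.059·13.92·0.1549/1.89e-05 = 1.208e+05.
ε/D_h = 0.00011/0.1549 = 0.00071; Haaland gives 1/√f = -1.8 log₁₀[7.49e-05+5.71e-05] = 6.983, so f = 0.02051.
ΔP = f(L/D_h)(ρV²/2) = 0.02051·55.87/0.1549·102.6 = 759 Pa.
ΔP = 0.7590 kPa.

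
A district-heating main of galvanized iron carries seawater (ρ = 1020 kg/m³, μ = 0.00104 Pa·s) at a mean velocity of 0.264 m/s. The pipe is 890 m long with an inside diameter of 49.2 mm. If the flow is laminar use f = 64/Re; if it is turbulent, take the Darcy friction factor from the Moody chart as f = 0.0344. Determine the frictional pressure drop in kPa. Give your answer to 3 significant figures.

ΔP ≈ 22.1 kPa

Reynolds number Re = ρVD/μ = 1020 · 0.264 · 0.0492 / 0.00104 = 1.274e+04.
Re > 4000 → turbulent; use the Moody-chart value f = 0.0344.
Darcy-Weisbach: ΔP = f(L/D)(ρV²/2) = 0.0344·(890/0.0492)·(1020·0.264²/2) = 0.0344·1.809e+04·35.54 = 2.212e+04 Pa.
ΔP = 2.212e+04 Pa = 22.1 kPa.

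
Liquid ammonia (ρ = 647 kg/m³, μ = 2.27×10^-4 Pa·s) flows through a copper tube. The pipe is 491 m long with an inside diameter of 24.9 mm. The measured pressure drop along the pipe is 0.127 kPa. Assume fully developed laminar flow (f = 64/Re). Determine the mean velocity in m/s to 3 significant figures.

For laminar flow, f = 64/Re with Re = ρVD/μ, so Darcy-Weisbach reduces to ΔP = 32μLV/D². Solving for V: V = ΔP·D²/(32μL) = 127·(0.0249)²/(32·0.000227·491) = 0.02208 m/s.
Check: Re = ρVD/μ = 647·0.02208·0.0249/0.000227 = 1567 < 2300, so the laminar assumption holds.

V ≈ 0.0221 m/s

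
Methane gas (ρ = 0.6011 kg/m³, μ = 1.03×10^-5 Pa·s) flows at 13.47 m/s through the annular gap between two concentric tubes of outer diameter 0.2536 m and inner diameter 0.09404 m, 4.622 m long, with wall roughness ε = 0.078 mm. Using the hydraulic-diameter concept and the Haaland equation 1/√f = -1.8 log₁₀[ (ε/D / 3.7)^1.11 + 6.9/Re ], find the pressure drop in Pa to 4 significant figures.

ΔP ≈ 30.76 Pa

Hydraulic diameter D_h = 4A/P = D_o - D_i = 0.2536 - 0.09404 = 0.1596 m.
Re = ρVD_h/μ = 0.6011·13.47·0.1596/1.03e-05 = 1.254e+05.
ε/D_h = 7.8e-05/0.1596 = 0.000489; Haaland gives 1/√f = -1.8 log₁₀[4.95e-05+5.5e-05] = 7.166, so f = 0.01947.
ΔP = f(L/D_h)(ρV²/2) = 0.01947·4.622/0.1596·54.53 = 30.76 Pa.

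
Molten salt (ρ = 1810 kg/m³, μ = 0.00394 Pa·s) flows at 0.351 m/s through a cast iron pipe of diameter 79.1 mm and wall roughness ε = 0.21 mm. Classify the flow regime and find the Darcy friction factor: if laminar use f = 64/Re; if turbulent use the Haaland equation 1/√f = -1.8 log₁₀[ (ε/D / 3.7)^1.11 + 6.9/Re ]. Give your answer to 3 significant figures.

f ≈ 0.0329

Re = ρVD/μ = 1810·0.351·0.0791/0.00394 = 1.275e+04.
Re > 4000 → turbulent. ε/D = 0.00021/0.0791 = 0.00265; Haaland: 1/√f = -1.8 log₁₀[0.000324 + 0.000541] = 5.514, so f = 0.03289.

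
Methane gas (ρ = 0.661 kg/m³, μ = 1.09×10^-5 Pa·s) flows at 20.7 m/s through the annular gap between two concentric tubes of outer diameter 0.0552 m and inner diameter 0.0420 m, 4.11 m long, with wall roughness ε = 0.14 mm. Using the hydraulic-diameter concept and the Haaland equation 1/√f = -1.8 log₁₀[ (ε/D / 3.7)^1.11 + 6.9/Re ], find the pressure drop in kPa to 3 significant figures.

Hydraulic diameter D_h = 4A/P = D_o - D_i = 0.0552 - 0.042 = 0.0132 m.
Re = ρVD_h/μ = 0.661·20.7·0.0132/1.09e-05 = 1.657e+04.
ε/D_h = 0.00014/0.0132 = 0.0106; Haaland gives 1/√f = -1.8 log₁₀[0.00151+0.000416] = 4.889, so f = 0.04183.
ΔP = f(L/D_h)(ρV²/2) = 0.04183·4.11/0.0132·141.6 = 1845 Pa.
ΔP = 1.84 kPa.

ΔP ≈ 1.84 kPa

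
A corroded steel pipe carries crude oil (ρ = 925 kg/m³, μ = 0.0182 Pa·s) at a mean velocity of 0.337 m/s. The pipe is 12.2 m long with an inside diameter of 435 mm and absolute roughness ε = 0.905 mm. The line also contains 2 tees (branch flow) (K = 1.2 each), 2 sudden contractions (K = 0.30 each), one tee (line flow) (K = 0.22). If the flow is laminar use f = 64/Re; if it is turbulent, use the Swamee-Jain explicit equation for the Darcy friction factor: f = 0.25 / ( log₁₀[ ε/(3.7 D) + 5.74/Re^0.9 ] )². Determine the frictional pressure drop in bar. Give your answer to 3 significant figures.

ΔP ≈ 0.00223 bar

Reynolds number Re = ρVD/μ = 925 · 0.337 · 0.435 / 0.0182 = 7451.
Re > 4000 → turbulent. Relative roughness ε/D = 0.000905/0.435 = 0.00208. Swamee-Jain: f = 0.25/(log₁₀[0.00208/3.7 + 5.74/7451^0.9])² = 0.25/(log₁₀[0.000562 + 0.00188])² = 0.25/(-2.612)² = 0.03663.
Total minor-loss coefficient ΣK = 2·1.2 + 2·0.3 + 1·0.22 = 3.22.
ΔP = [f·L/D + ΣK]·(ρV²/2) = [0.03663·12.2/0.435 + 3.22]·(925·0.337²/2) = [1.027 + 3.22]·52.53 = 223.1 Pa.
ΔP = 223.1 Pa = 0.00223 bar.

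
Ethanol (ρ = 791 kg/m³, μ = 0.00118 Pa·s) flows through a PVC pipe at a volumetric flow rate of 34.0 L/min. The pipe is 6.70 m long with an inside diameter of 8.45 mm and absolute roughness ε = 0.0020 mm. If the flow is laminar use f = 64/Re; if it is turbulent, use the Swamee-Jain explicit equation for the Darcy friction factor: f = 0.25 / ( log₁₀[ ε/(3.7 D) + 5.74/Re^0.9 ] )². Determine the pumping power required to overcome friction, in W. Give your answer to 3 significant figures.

Q = 34.0 L/min = 34.0/60000 = 0.0005667 m³/s.
Cross-sectional area A = πD²/4 = π(0.00845)²/4 = 5.608e-05 m²; mean velocity V = Q/A = 0.0005667/5.608e-05 = 10.1 m/s.
Reynolds number Re = ρVD/μ = 791 · 10.1 · 0.00845 / 0.00118 = 5.724e+04.
Re > 4000 → turbulent. Relative roughness ε/D = 2e-06/0.00845 = 0.000237. Swamee-Jain: f = 0.25/(log₁₀[0.000237/3.7 + 5.74/5.724e+04^0.9])² = 0.25/(log₁₀[6.4e-05 + 0.0003])² = 0.25/(-3.439)² = 0.02114.
Darcy-Weisbach: ΔP = f(L/D)(ρV²/2) = 0.02114·(6.7/0.00845)·(791·10.1²/2) = 0.02114·792.9·4.038e+04 = 6.768e+05 Pa.
Pumping power P = QΔP = 0.0005667·6.768e+05 = 383.5 W = 384 W.

P ≈ 384 W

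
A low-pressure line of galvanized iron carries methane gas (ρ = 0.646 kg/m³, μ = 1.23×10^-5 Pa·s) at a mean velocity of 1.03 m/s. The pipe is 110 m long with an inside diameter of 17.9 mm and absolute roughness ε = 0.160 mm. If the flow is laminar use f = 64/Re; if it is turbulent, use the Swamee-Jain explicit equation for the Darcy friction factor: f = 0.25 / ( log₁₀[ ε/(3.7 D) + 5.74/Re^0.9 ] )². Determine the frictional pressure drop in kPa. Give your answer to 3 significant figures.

ΔP ≈ 0.139 kPa

Reynolds number Re = ρVD/μ = 0.646 · 1.03 · 0.0179 / 1.23e-05 = 968.3.
Re < 2300 → laminar flow, so f = 64/Re = 64/968.3 = 0.06609 (the turbulent correlation is not needed).
Darcy-Weisbach: ΔP = f(L/D)(ρV²/2) = 0.06609·(110/0.0179)·(0.646·1.03²/2) = 0.06609·6145·0.3427 = 139.2 Pa.
ΔP = 139.2 Pa = 0.139 kPa.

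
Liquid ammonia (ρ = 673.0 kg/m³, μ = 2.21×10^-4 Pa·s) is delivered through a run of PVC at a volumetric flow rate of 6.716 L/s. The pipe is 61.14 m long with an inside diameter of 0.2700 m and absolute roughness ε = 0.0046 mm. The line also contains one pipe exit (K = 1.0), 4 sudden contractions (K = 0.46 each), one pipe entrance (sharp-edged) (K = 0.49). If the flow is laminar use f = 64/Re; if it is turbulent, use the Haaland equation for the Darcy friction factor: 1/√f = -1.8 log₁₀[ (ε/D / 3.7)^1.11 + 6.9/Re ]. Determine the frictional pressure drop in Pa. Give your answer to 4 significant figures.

Q = 6.716 L/s = 6.716/1000 = 0.006716 m³/s.
Cross-sectional area A = πD²/4 = π(0.27)²/4 = 0.05726 m²; mean velocity V = Q/A = 0.006716/0.05726 = 0.1173 m/s.
Reynolds number Re = ρVD/μ = 673 · 0.1173 · 0.27 / 0.000221 = 9.645e+04.
Re > 4000 → turbulent. Relative roughness ε/D = 4.6e-06/0.27 = 1.7e-05. Haaland: 1/√f = -1.8 log₁₀[(1.7e-05/3.7)^1.11 + 6.9/9.645e+04] = -1.8 log₁₀[1.19e-06 + 7.15e-05] = 7.449, so f = 0.01802.
Total minor-loss coefficient ΣK = 1·1 + 4·0.46 + 1·0.49 = 3.33.
ΔP = [f·L/D + ΣK]·(ρV²/2) = [0.01802·61.14/0.27 + 3.33]·(673·0.1173²/2) = [4.081 + 3.33]·4.63 = 34.31 Pa.

ΔP ≈ 34.31 Pa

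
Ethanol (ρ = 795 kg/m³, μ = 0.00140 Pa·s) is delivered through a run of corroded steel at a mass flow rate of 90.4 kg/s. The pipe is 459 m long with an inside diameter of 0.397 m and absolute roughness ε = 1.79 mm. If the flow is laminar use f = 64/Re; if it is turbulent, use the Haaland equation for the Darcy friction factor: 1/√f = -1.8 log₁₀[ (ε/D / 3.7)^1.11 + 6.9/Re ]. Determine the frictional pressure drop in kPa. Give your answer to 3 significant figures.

A = πD²/4 = π(0.397)²/4 = 0.1238 m²; mean velocity V = ṁ/(ρA) = 90.4/(795 · 0.1238) = 0.9186 m/s.
Reynolds number Re = ρVD/μ = 795 · 0.9186 · 0.397 / 0.0014 = 2.071e+05.
Re > 4000 → turbulent. Relative roughness ε/D = 0.00179/0.397 = 0.00451. Haaland: 1/√f = -1.8 log₁₀[(0.00451/3.7)^1.11 + 6.9/2.071e+05] = -1.8 log₁₀[0.000583 + 3.33e-05] = 5.779, so f = 0.02994.
Darcy-Weisbach: ΔP = f(L/D)(ρV²/2) = 0.02994·(459/0.397)·(795·0.9186²/2) = 0.02994·1156·335.4 = 1.161e+04 Pa.
ΔP = 1.161e+04 Pa = 11.6 kPa.

ΔP ≈ 11.6 kPa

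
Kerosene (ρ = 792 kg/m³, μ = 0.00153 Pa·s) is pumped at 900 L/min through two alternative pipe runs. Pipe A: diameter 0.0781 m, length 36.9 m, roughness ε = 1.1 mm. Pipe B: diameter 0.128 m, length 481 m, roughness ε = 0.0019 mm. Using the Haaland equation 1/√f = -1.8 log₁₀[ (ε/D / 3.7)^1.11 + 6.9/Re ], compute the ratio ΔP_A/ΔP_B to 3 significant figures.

ΔP_A/ΔP_B ≈ 2.07

Pipe A: V = Q/A = 0.015/0.004791 = 3.131 m/s; Re = 1.266e+05; ε/D = 0.0141; Haaland → f = 0.04316; ΔP_A = f(L/D)(ρV²/2) = 7.916e+04 Pa.
Pipe B: V = Q/A = 0.015/0.01287 = 1.166 m/s; Re = 7.724e+04; ε/D = 1.48e-05; Haaland → f = 0.01887; ΔP_B = f(L/D)(ρV²/2) = 3.816e+04 Pa.
ΔP_A/ΔP_B = 7.916e+04/3.816e+04 = 2.07.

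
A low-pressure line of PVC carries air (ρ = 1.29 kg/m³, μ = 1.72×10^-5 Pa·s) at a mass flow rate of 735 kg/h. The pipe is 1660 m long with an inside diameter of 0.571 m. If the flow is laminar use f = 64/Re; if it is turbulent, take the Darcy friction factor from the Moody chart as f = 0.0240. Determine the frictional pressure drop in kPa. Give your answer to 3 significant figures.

ΔP ≈ 0.0172 kPa

ṁ = 735 kg/h = 735/3600 = 0.2042 kg/s.
A = πD²/4 = π(0.571)²/4 = 0.2561 m²; mean velocity V = ṁ/(ρA) = 0.2042/(1.29 · 0.2561) = 0.6181 m/s.
Reynolds number Re = ρVD/μ = 1.29 · 0.6181 · 0.571 / 1.72e-05 = 2.647e+04.
Re > 4000 → turbulent; use the Moody-chart value f = 0.0240.
Darcy-Weisbach: ΔP = f(L/D)(ρV²/2) = 0.024·(1660/0.571)·(1.29·0.6181²/2) = 0.024·2907·0.2464 = 17.19 Pa.
ΔP = 17.19 Pa = 0.0172 kPa.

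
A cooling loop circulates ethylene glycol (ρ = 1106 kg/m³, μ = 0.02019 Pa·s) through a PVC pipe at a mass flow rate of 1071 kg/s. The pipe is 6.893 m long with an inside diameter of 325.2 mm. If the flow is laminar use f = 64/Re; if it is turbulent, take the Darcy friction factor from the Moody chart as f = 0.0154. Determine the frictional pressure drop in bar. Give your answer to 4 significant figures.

A = πD²/4 = π(0.3252)²/4 = 0.08306 m²; mean velocity V = ṁ/(ρA) = 1071/(1106 · 0.08306) = 11.66 m/s.
Reynolds number Re = ρVD/μ = 1106 · 11.66 · 0.3252 / 0.0202 = 2.077e+05.
Re > 4000 → turbulent; use the Moody-chart value f = 0.0154.
Darcy-Weisbach: ΔP = f(L/D)(ρV²/2) = 0.0154·(6.893/0.3252)·(1106·11.66²/2) = 0.0154·21.2·7.516e+04 = 2.454e+04 Pa.
ΔP = 2.454e+04 Pa = 0.2454 bar.

ΔP ≈ 0.2454 bar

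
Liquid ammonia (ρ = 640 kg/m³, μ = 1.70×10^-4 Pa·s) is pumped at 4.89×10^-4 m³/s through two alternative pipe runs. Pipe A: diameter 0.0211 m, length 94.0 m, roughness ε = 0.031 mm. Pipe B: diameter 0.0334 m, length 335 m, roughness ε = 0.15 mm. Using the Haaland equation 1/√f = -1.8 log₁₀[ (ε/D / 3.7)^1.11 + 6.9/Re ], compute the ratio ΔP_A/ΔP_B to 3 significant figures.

ΔP_A/ΔP_B ≈ 2.11

Pipe A: V = Q/A = 0.000489/0.0003497 = 1.398 m/s; Re = 1.111e+05; ε/D = 0.00147; Haaland → f = 0.02331; ΔP_A = f(L/D)(ρV²/2) = 6.5e+04 Pa.
Pipe B: V = Q/A = 0.000489/0.0008762 = 0.5581 m/s; Re = 7.018e+04; ε/D = 0.00449; Haaland → f = 0.03074; ΔP_B = f(L/D)(ρV²/2) = 3.073e+04 Pa.
ΔP_A/ΔP_B = 6.5e+04/3.073e+04 = 2.11.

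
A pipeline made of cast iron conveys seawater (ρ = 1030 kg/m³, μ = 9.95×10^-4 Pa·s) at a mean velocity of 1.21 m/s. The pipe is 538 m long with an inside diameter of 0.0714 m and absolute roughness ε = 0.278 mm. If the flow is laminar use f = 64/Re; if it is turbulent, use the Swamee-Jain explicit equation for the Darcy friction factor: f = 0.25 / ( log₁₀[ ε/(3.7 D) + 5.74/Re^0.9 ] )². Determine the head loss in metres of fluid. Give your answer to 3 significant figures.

h_f ≈ 16.7 m

Reynolds number Re = ρVD/μ = 1030 · 1.21 · 0.0714 / 0.000995 = 8.943e+04.
Re > 4000 → turbulent. Relative roughness ε/D = 0.000278/0.0714 = 0.00389. Swamee-Jain: f = 0.25/(log₁₀[0.00389/3.7 + 5.74/8.943e+04^0.9])² = 0.25/(log₁₀[0.00105 + 0.000201])² = 0.25/(-2.902)² = 0.02968.
Darcy-Weisbach: ΔP = f(L/D)(ρV²/2) = 0.02968·(538/0.0714)·(1030·1.21²/2) = 0.02968·7535·754 = 1.687e+05 Pa.
Head loss h_f = ΔP/(ρg) = 1.687e+05/(1030·9.81) = 16.7 m.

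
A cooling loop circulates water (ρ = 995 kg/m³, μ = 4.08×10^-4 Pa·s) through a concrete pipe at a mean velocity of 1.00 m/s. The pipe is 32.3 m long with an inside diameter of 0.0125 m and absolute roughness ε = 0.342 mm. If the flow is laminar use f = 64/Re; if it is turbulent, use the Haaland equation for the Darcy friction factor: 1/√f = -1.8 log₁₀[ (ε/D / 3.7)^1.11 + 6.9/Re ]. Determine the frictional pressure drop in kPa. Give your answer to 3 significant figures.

ΔP ≈ 72.3 kPa

Reynolds number Re = ρVD/μ = 995 · 1 · 0.0125 / 0.000408 = 3.048e+04.
Re > 4000 → turbulent. Relative roughness ε/D = 0.000342/0.0125 = 0.0274. Haaland: 1/√f = -1.8 log₁₀[(0.0274/3.7)^1.11 + 6.9/3.048e+04] = -1.8 log₁₀[0.00431 + 0.000226] = 4.218, so f = 0.05621.
Darcy-Weisbach: ΔP = f(L/D)(ρV²/2) = 0.05621·(32.3/0.0125)·(995·1²/2) = 0.05621·2584·497.5 = 7.226e+04 Pa.
ΔP = 7.226e+04 Pa = 72.3 kPa.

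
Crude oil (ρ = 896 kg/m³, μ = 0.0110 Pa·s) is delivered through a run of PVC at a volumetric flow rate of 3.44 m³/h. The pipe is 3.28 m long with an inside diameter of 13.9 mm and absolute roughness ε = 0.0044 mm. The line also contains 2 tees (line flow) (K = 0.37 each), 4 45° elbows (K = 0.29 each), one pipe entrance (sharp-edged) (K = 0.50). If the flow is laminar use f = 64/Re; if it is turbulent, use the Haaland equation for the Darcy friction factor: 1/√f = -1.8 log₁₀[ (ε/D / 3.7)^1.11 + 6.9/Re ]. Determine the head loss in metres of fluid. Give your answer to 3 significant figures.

h_f ≈ 21.2 m

Q = 3.44 m³/h = 3.44/3600 = 0.0009556 m³/s.
Cross-sectional area A = πD²/4 = π(0.0139)²/4 = 0.0001517 m²; mean velocity V = Q/A = 0.0009556/0.0001517 = 6.297 m/s.
Reynolds number Re = ρVD/μ = 896 · 6.297 · 0.0139 / 0.011 = 7130.
Re > 4000 → turbulent. Relative roughness ε/D = 4.4e-06/0.0139 = 0.000317. Haaland: 1/√f = -1.8 log₁₀[(0.000317/3.7)^1.11 + 6.9/7130] = -1.8 log₁₀[3.05e-05 + 0.000968] = 5.401, so f = 0.03428.
Total minor-loss coefficient ΣK = 2·0.37 + 4·0.29 + 1·0.5 = 2.4.
ΔP = [f·L/D + ΣK]·(ρV²/2) = [0.03428·3.28/0.0139 + 2.4]·(896·6.297²/2) = [8.088 + 2.4]·1.776e+04 = 1.863e+05 Pa.
Head loss h_f = ΔP/(ρg) = 1.863e+05/(896·9.81) = 21.2 m.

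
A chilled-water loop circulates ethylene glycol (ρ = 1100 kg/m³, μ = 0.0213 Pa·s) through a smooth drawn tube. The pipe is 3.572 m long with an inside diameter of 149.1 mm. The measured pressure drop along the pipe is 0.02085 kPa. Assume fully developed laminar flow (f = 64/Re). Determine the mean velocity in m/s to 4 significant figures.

V ≈ 0.1904 m/s

For laminar flow, f = 64/Re with Re = ρVD/μ, so Darcy-Weisbach reduces to ΔP = 32μLV/D². Solving for V: V = ΔP·D²/(32μL) = 20.85·(0.1491)²/(32·0.0213·3.572) = 0.1904 m/s.
Check: Re = ρVD/μ = 1100·0.1904·0.1491/0.0213 = 1466 < 2300, so the laminar assumption holds.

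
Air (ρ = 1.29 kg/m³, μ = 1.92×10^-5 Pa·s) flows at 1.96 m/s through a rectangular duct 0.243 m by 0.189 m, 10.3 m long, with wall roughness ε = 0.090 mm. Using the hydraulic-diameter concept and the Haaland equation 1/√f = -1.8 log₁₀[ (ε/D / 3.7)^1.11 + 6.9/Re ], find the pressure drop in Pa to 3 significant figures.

ΔP ≈ 2.96 Pa

Hydraulic diameter D_h = 4A/P = 4·(0.243·0.189)/(2·(0.243+0.189)) = 0.1837/0.864 = 0.2126 m.
Re = ρVD_h/μ = 1.29·1.96·0.2126/1.92e-05 = 2.8e+04.
ε/D_h = 9e-05/0.2126 = 0.000423; Haaland gives 1/√f = -1.8 log₁₀[4.22e-05+0.000246] = 6.372, so f = 0.02463.
ΔP = f(L/D_h)(ρV²/2) = 0.02463·10.3/0.2126·2.478 = 2.957 Pa.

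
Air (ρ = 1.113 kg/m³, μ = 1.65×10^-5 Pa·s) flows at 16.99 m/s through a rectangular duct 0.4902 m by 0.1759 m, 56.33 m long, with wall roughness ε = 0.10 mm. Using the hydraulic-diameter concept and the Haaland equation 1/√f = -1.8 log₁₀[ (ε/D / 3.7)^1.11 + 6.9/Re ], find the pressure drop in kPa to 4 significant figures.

Hydraulic diameter D_h = 4A/P = 4·(0.4902·0.1759)/(2·(0.4902+0.1759)) = 0.3449/1.332 = 0.2589 m.
Re = ρVD_h/μ = 1.113·16.99·0.2589/1.65e-05 = 2.967e+05.
ε/D_h = 0.0001/0.2589 = 0.000386; Haaland gives 1/√f = -1.8 log₁₀[3.81e-05+2.33e-05] = 7.582, so f = 0.01739.
ΔP = f(L/D_h)(ρV²/2) = 0.01739·56.33/0.2589·160.6 = 608 Pa.
ΔP = 0.6080 kPa.

ΔP ≈ 0.6080 kPa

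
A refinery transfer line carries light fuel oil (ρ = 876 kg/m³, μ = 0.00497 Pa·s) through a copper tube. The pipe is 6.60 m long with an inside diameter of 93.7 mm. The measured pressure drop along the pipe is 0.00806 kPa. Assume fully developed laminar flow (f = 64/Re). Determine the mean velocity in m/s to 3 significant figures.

For laminar flow, f = 64/Re with Re = ρVD/μ, so Darcy-Weisbach reduces to ΔP = 32μLV/D². Solving for V: V = ΔP·D²/(32μL) = 8.06·(0.0937)²/(32·0.00497·6.6) = 0.06742 m/s.
Check: Re = ρVD/μ = 876·0.06742·0.0937/0.00497 = 1113 < 2300, so the laminar assumption holds.

V ≈ 0.0674 m/s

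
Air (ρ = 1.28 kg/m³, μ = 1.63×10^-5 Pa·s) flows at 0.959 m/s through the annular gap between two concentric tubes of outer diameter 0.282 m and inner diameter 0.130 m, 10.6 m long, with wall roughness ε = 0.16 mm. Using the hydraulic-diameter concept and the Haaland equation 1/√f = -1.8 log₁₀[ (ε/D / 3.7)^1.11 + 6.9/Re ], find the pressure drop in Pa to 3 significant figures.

ΔP ≈ 1.28 Pa

Hydraulic diameter D_h = 4A/P = D_o - D_i = 0.282 - 0.13 = 0.152 m.
Re = ρVD_h/μ = 1.28·0.959·0.152/1.63e-05 = 1.145e+04.
ε/D_h = 0.00016/0.152 = 0.00105; Haaland gives 1/√f = -1.8 log₁₀[0.000116+0.000603] = 5.658, so f = 0.03123.
ΔP = f(L/D_h)(ρV²/2) = 0.03123·10.6/0.152·0.5886 = 1.282 Pa.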